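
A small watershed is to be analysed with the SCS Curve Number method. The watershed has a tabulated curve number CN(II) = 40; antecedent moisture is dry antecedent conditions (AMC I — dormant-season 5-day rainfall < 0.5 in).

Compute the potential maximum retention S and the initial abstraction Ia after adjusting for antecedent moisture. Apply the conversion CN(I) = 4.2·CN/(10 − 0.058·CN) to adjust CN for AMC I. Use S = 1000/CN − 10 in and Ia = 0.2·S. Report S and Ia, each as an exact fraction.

Dry (AMC I): CN(I) = 4.2·40/(10 − 0.058·40) = 168/(192/25) = 175/8 ≈ 21.875
S = 1000/(175/8) − 10 = 250/7 in ≈ 35.714 in
Ia = 0.2·(250/7) = 50/7 in ≈ 7.143 in

S = 250/7 in ≈ 35.714 in; Ia = 50/7 in ≈ 7.143 in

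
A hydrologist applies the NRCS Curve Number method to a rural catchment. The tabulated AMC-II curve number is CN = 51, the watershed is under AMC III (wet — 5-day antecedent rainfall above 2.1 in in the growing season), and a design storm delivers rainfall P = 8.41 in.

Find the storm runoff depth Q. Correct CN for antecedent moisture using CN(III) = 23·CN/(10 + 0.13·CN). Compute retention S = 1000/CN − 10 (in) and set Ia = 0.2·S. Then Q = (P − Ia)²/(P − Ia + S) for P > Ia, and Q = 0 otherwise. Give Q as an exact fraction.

Wet (AMC III): CN(III) = 23·51/(10 + 0.13·51) = 1173/(1663/100) = 117300/1663 ≈ 70.535
S = 1000/(117300/1663) − 10 = 4900/1173 in ≈ 4.177 in
Initial abstraction Ia = S/5 = (4900/1173)/5 = 980/1173 ≈ 0.835 in
Since P=8.410 > Ia=0.835: effective rainfall P−Ia = 888493/117300 in
Q: (888493/117300)² ÷ (1378493/117300) = 789419811049/161697228900 in (≈ 4.882 in)

Q = 789419811049/161697228900 in ≈ 4.882 in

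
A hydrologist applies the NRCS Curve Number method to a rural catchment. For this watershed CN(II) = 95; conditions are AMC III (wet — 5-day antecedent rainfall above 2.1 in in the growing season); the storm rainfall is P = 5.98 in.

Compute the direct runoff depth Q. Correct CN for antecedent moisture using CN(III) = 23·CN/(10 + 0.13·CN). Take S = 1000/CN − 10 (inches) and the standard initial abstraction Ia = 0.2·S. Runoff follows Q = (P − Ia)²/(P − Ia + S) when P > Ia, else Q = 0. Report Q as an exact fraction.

Adjust CN=95 to AMC III: 23·95/(10 + 0.13·95) → 2185 ÷ (447/20) = 43700/447 ≈ 97.763
Retention S: 1000/CN − 10 with CN=97.763 → S = 100/437 ≈ 0.229 in
Initial abstraction Ia = S/5 = (100/437)/5 = 20/437 ≈ 0.046 in
Since P=5.980 > Ia=0.046: effective rainfall P−Ia = 129663/21850 in
Q = (129663/21850)²/((129663/21850) + 100/437) = (16812493569/477422500)/(134663/21850) = 16812493569/2942386550 in ≈ 5.714 in

Q = 16812493569/2942386550 in ≈ 5.714 in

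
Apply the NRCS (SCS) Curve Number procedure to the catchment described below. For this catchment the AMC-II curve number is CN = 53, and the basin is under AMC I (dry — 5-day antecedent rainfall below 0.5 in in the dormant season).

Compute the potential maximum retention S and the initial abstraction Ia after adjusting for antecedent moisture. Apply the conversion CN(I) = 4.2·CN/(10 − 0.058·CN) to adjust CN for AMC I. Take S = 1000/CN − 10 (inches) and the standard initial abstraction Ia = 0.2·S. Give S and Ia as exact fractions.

Dry (AMC I): CN(I) = 4.2·53/(10 − 0.058·53) = (1113/5)/(3463/500) = 111300/3463 ≈ 32.140
S = 1000/(111300/3463) − 10 = 23500/1113 in ≈ 21.114 in
Ia = 0.2S: 0.2·21.114 = 4.223 in (exactly 4700/1113)

S = 23500/1113 in ≈ 21.114 in; Ia = 4700/1113 in ≈ 4.223 in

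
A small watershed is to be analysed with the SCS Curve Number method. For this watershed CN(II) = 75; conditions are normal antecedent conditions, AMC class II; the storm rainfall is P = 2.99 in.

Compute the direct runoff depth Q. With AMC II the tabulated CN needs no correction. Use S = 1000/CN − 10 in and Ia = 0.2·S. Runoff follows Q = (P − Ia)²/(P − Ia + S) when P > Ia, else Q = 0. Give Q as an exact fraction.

Q = 485809/509100 in ≈ 0.954 in

Average conditions: CN = 75 (no AMC adjustment).
S = 1000/75 − 10 = 10/3 in ≈ 3.333 in
Ia = 0.2S: 0.2·3.333 = 0.667 in (exactly 2/3)
Excess rainfall: 2.990 − 0.667 = 2.323 in; P > Ia so Q > 0
Runoff Q = (P−Ia)²/(P−Ia+S) = (2.323)²/(2.323+3.333) = 485809/509100 ≈ 0.954 in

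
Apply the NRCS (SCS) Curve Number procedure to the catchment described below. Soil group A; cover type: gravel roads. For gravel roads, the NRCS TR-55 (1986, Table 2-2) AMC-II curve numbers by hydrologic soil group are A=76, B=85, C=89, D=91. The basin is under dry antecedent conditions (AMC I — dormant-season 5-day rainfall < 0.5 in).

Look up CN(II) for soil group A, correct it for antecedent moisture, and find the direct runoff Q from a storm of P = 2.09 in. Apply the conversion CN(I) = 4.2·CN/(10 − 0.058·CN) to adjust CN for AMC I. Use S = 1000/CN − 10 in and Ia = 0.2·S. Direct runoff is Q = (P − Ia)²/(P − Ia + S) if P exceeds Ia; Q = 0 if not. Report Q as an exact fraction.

Q = 60793209/1433700100 in ≈ 0.042 in

NRCS table: gravel roads, soil group A → CN(II) = 76
Adjust CN=76 to AMC I: 4.2·76/(10 − 0.058·76) → (1596/5) ÷ (699/125) = 13300/233 ≈ 57.082
Retention S: 1000/CN − 10 with CN=57.082 → S = 1000/133 ≈ 7.519 in
Initial abstraction Ia = S/5 = (1000/133)/5 = 200/133 ≈ 1.504 in
Excess rainfall: 2.090 − 1.504 = 0.586 in; P > Ia so Q > 0
Q = (7797/13300)²/((7797/13300) + 1000/133) = (60793209/176890000)/(107797/13300) = 60793209/1433700100 in ≈ 0.042 in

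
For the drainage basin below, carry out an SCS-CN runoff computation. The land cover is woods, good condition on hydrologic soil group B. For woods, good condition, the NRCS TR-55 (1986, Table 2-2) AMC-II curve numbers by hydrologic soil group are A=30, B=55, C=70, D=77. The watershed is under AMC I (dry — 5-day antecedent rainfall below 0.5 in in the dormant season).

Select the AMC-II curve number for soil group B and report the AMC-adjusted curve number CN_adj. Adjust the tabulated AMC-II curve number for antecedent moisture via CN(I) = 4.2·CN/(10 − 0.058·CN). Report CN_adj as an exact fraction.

NRCS table: woods, good condition, soil group B → CN(II) = 55
Dry (AMC I): CN(I) = 4.2·55/(10 − 0.058·55) = 231/(681/100) = 7700/227 ≈ 33.921

CN_adj = 7700/227 ≈ 33.921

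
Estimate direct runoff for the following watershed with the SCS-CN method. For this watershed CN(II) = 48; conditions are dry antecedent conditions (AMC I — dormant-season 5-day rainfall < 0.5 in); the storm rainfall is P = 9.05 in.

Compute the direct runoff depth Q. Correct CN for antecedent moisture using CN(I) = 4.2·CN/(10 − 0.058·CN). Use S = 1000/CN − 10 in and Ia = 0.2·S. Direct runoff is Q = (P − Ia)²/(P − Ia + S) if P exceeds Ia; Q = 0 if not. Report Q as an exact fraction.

Dry (AMC I): CN(I) = 4.2·48/(10 − 0.058·48) = (1008/5)/(902/125) = 12600/451 ≈ 27.938
S = 1000/(12600/451) − 10 = 1625/63 in ≈ 25.794 in
Ia = 0.2S: 0.2·25.794 = 5.159 in (exactly 325/63)
P − Ia = 9.050 − 5.159 = 4903/1260 ≈ 3.891 in (> 0, runoff occurs)
Q: (4903/1260)² ÷ (37403/1260) = 24039409/47127780 in (≈ 0.510 in)

Q = 24039409/47127780 in ≈ 0.510 in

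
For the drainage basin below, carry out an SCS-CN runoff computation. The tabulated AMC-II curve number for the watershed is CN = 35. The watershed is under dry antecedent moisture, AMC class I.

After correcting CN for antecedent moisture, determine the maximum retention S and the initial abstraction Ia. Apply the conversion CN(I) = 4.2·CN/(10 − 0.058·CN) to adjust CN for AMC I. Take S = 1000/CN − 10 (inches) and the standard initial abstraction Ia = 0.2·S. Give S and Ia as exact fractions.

Dry (AMC I): CN(I) = 4.2·35/(10 − 0.058·35) = 147/(797/100) = 14700/797 ≈ 18.444
Retention S: 1000/CN − 10 with CN=18.444 → S = 6500/147 ≈ 44.218 in
Ia = 0.2S: 0.2·44.218 = 8.844 in (exactly 1300/147)

S = 6500/147 in ≈ 44.218 in; Ia = 1300/147 in ≈ 8.844 in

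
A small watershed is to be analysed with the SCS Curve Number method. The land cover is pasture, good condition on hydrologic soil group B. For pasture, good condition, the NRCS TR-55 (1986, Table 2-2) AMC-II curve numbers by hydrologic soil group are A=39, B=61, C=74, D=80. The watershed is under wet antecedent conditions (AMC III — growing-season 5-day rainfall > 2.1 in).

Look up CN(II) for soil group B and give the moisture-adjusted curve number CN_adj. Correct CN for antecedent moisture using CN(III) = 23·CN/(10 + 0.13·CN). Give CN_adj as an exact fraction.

CN_adj = 140300/1793 ≈ 78.249

NRCS table: pasture, good condition, soil group B → CN(II) = 61
Adjust CN=61 to AMC III: 23·61/(10 + 0.13·61) → 1403 ÷ (1793/100) = 140300/1793 ≈ 78.249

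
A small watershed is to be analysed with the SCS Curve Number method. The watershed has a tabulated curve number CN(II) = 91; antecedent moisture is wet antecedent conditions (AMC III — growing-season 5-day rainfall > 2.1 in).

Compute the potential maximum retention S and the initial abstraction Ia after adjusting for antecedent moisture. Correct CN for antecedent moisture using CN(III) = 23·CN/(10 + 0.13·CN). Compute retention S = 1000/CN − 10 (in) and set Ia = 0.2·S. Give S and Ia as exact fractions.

Adjust CN=91 to AMC III: 23·91/(10 + 0.13·91) → 2093 ÷ (2183/100) = 209300/2183 ≈ 95.877
Retention S: 1000/CN − 10 with CN=95.877 → S = 900/2093 ≈ 0.430 in
Ia = 0.2S: 0.2·0.430 = 0.086 in (exactly 180/2093)

S = 900/2093 in ≈ 0.430 in; Ia = 180/2093 in ≈ 0.086 in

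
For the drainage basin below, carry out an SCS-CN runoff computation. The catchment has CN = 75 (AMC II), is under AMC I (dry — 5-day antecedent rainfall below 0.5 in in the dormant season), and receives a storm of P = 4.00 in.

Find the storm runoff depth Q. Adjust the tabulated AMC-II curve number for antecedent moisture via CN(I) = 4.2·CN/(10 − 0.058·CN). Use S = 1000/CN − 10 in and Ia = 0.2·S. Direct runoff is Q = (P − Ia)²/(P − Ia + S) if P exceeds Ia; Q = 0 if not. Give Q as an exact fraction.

Q = 5776/10269 in ≈ 0.562 in

Dry (AMC I): CN(I) = 4.2·75/(10 − 0.058·75) = 315/(113/20) = 6300/113 ≈ 55.752
Retention S: 1000/CN − 10 with CN=55.752 → S = 500/63 ≈ 7.937 in
Initial abstraction Ia = S/5 = (500/63)/5 = 100/63 ≈ 1.587 in
Excess rainfall: 4.000 − 1.587 = 2.413 in; P > Ia so Q > 0
Runoff Q = (P−Ia)²/(P−Ia+S) = (2.413)²/(2.413+7.937) = 5776/10269 ≈ 0.562 in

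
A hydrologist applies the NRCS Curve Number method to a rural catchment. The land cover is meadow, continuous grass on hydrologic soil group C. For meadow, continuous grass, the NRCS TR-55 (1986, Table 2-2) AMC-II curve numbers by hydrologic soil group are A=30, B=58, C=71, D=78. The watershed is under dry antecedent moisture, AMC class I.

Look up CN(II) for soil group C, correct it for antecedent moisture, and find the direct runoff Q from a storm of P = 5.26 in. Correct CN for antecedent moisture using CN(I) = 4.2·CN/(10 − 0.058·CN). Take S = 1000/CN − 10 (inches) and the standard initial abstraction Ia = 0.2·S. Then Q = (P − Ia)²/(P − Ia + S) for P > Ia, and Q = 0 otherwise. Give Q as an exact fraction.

NRCS table: meadow, continuous grass, soil group C → CN(II) = 71
CN(I) from CN(II)=71: (4.2·71)/(10 − 0.058·71) = 149100/2941 ≈ 50.697
S = 1000/(149100/2941) − 10 = 14500/1491 in ≈ 9.725 in
Initial abstraction Ia = S/5 = (14500/1491)/5 = 2900/1491 ≈ 1.945 in
P − Ia = 5.260 − 1.945 = 247133/74550 ≈ 3.315 in (> 0, runoff occurs)
Runoff Q = (P−Ia)²/(P−Ia+S) = (3.315)²/(3.315+9.725) = 61074719689/72472515150 ≈ 0.843 in

Q = 61074719689/72472515150 in ≈ 0.843 in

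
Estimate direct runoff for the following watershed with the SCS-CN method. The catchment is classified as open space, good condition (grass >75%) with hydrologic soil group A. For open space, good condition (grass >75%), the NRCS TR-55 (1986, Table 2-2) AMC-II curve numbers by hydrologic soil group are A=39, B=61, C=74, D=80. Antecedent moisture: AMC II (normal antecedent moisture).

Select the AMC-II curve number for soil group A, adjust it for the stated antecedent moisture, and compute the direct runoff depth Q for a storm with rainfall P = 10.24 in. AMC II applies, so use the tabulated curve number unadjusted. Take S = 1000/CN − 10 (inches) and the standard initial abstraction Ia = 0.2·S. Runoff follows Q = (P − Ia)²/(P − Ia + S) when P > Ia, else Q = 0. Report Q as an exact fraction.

Q = 12020089/5407350 in ≈ 2.223 in

NRCS table: open space, good condition (grass >75%), soil group A → CN(II) = 39
CN(II) = 39; AMC II needs no correction.
S = 1000/39 − 10 = 610/39 in ≈ 15.641 in
Initial abstraction Ia = S/5 = (610/39)/5 = 122/39 ≈ 3.128 in
P − Ia = 10.240 − 3.128 = 6934/975 ≈ 7.112 in (> 0, runoff occurs)
Q: (6934/975)² ÷ (22184/975) = 12020089/5407350 in (≈ 2.223 in)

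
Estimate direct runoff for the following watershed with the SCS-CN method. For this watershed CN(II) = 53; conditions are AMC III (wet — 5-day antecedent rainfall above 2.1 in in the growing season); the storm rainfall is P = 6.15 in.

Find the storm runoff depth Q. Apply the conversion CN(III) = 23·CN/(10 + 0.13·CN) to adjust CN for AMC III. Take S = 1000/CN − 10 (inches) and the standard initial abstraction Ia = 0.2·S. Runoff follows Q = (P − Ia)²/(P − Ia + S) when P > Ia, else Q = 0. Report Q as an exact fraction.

Q = 17196912769/5488840060 in ≈ 3.133 in

Adjust CN=53 to AMC III: 23·53/(10 + 0.13·53) → 1219 ÷ (1689/100) = 121900/1689 ≈ 72.173
S = 1000/(121900/1689) − 10 = 4700/1219 in ≈ 3.856 in
Initial abstraction Ia = S/5 = (4700/1219)/5 = 940/1219 ≈ 0.771 in
Since P=6.150 > Ia=0.771: effective rainfall P−Ia = 131137/24380 in
Q: (131137/24380)² ÷ (225137/24380) = 17196912769/5488840060 in (≈ 3.133 in)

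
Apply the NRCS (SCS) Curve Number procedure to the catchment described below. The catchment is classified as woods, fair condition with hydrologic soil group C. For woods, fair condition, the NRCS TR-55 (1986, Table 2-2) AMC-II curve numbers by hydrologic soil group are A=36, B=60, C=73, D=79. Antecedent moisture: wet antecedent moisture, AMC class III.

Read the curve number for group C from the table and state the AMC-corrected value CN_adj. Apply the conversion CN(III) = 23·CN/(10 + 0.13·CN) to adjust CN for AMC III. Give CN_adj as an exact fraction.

NRCS table: woods, fair condition, soil group C → CN(II) = 73
Wet (AMC III): CN(III) = 23·73/(10 + 0.13·73) = 1679/(1949/100) = 167900/1949 ≈ 86.147

CN_adj = 167900/1949 ≈ 86.147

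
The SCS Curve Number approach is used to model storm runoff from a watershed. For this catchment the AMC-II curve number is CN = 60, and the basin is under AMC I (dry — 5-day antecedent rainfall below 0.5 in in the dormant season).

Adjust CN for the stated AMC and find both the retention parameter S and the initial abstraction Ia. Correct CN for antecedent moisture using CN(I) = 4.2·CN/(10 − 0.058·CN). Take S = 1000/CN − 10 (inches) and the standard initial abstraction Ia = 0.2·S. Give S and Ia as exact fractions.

CN(I) from CN(II)=60: (4.2·60)/(10 − 0.058·60) = 6300/163 ≈ 38.650
Retention S: 1000/CN − 10 with CN=38.650 → S = 1000/63 ≈ 15.873 in
Ia = 0.2·(1000/63) = 200/63 in ≈ 3.175 in

S = 1000/63 in ≈ 15.873 in; Ia = 200/63 in ≈ 3.175 in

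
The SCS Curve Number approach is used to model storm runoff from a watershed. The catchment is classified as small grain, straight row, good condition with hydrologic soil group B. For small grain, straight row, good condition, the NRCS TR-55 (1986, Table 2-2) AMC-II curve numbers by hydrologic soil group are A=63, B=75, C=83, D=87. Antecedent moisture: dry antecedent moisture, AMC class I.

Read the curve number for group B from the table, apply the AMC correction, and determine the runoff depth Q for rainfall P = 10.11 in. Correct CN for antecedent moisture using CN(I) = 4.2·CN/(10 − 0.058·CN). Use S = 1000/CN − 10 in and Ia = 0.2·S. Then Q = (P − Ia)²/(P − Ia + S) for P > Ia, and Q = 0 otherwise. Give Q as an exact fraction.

Q = 2882938249/653265900 in ≈ 4.413 in

NRCS table: small grain, straight row, good condition, soil group B → CN(II) = 75
Adjust CN=75 to AMC I: 4.2·75/(10 − 0.058·75) → 315 ÷ (113/20) = 6300/113 ≈ 55.752
S = 1000/(6300/113) − 10 = 500/63 in ≈ 7.937 in
Ia = 0.2S: 0.2·7.937 = 1.587 in (exactly 100/63)
Excess rainfall: 10.110 − 1.587 = 8.523 in; P > Ia so Q > 0
Q: (53693/6300)² ÷ (103693/6300) = 2882938249/653265900 in (≈ 4.413 in)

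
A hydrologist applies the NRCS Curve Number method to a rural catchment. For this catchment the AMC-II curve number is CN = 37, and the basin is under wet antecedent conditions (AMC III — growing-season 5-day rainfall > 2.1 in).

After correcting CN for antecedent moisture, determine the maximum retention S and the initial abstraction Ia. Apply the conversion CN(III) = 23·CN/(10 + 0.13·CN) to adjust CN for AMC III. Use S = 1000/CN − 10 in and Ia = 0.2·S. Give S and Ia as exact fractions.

S = 6300/851 in ≈ 7.403 in; Ia = 1260/851 in ≈ 1.481 in

CN(III) from CN(II)=37: (23·37)/(10 + 0.13·37) = 85100/1481 ≈ 57.461
Max retention: S = 1000/(85100/1481) − 10 = 6300/851 in (≈ 7.403 in)
Ia = 0.2S: 0.2·7.403 = 1.481 in (exactly 1260/851)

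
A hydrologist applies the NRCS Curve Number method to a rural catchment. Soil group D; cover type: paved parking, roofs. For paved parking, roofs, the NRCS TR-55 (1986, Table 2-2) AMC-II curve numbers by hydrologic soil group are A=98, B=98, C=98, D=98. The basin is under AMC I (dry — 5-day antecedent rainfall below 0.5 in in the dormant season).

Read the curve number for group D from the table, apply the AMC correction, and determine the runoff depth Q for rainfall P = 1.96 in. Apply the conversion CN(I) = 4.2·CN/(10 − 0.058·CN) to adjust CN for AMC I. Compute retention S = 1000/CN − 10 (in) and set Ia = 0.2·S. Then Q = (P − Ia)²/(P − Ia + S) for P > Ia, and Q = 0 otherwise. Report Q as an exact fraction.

Q = 2296422241/1554330225 in ≈ 1.477 in

NRCS table: paved parking, roofs, soil group D → CN(II) = 98
CN(I) from CN(II)=98: (4.2·98)/(10 − 0.058·98) = 102900/1079 ≈ 95.366
Max retention: S = 1000/(102900/1079) − 10 = 500/1029 in (≈ 0.486 in)
Ia = 0.2S: 0.2·0.486 = 0.097 in (exactly 100/1029)
Excess rainfall: 1.960 − 0.097 = 1.863 in; P > Ia so Q > 0
Q: (47921/25725)² ÷ (60421/25725) = 2296422241/1554330225 in (≈ 1.477 in)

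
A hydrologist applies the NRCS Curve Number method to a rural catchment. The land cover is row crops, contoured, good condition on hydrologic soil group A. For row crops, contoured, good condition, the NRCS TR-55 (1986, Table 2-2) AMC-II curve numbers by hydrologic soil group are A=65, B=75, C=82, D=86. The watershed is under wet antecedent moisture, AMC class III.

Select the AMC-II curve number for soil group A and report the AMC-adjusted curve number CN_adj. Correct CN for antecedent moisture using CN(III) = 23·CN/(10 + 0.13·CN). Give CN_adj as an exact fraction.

CN_adj = 29900/369 ≈ 81.030

NRCS table: row crops, contoured, good condition, soil group A → CN(II) = 65
Adjust CN=65 to AMC III: 23·65/(10 + 0.13·65) → 1495 ÷ (369/20) = 29900/369 ≈ 81.030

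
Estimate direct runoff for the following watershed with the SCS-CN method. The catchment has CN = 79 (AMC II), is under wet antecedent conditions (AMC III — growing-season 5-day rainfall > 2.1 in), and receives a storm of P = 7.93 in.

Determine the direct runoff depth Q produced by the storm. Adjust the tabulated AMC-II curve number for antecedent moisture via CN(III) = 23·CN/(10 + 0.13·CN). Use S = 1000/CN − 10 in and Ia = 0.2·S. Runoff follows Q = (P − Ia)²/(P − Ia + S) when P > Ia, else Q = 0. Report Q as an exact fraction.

CN(III) from CN(II)=79: (23·79)/(10 + 0.13·79) = 181700/2027 ≈ 89.640
Max retention: S = 1000/(181700/2027) − 10 = 2100/1817 in (≈ 1.156 in)
Ia = 0.2S: 0.2·1.156 = 0.231 in (exactly 420/1817)
Excess rainfall: 7.930 − 0.231 = 7.699 in; P > Ia so Q > 0
Q: (1398881/181700)² ÷ (1608881/181700) = 1956868052161/292333677700 in (≈ 6.694 in)

Q = 1956868052161/292333677700 in ≈ 6.694 in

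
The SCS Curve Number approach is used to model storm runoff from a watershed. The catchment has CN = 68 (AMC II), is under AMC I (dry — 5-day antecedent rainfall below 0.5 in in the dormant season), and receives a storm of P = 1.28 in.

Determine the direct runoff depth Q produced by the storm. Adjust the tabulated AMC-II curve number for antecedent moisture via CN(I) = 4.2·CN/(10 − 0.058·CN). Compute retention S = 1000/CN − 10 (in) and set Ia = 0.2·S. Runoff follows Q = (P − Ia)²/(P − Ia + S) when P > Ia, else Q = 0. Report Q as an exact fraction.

Q = 0 in ≈ 0.000 in

Dry (AMC I): CN(I) = 4.2·68/(10 − 0.058·68) = (1428/5)/(757/125) = 35700/757 ≈ 47.160
Retention S: 1000/CN − 10 with CN=47.160 → S = 4000/357 ≈ 11.204 in
Ia = 0.2S: 0.2·11.204 = 2.241 in (exactly 800/357)
P = 1.280 ≤ Ia = 2.241 in: entire storm abstracted, Q = 0.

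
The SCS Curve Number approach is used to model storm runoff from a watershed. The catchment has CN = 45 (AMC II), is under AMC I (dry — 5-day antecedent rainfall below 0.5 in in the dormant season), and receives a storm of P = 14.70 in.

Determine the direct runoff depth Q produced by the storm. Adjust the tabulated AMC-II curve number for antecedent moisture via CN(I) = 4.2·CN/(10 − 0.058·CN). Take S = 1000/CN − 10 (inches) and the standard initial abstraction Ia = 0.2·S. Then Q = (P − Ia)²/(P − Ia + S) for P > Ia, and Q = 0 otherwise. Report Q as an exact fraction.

Adjust CN=45 to AMC I: 4.2·45/(10 − 0.058·45) → 189 ÷ (739/100) = 18900/739 ≈ 25.575
Max retention: S = 1000/(18900/739) − 10 = 5500/189 in (≈ 29.101 in)
Ia = 0.2S: 0.2·29.101 = 5.820 in (exactly 1100/189)
P − Ia = 14.700 − 5.820 = 16783/1890 ≈ 8.880 in (> 0, runoff occurs)
Q = (16783/1890)²/((16783/1890) + 5500/189) = (281669089/3572100)/(71783/1890) = 281669089/135669870 in ≈ 2.076 in

Q = 281669089/135669870 in ≈ 2.076 in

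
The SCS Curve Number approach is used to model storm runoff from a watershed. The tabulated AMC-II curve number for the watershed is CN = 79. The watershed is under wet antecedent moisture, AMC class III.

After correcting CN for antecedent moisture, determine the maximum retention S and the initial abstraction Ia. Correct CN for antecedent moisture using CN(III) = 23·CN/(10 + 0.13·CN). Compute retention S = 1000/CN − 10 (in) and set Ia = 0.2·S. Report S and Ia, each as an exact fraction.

Wet (AMC III): CN(III) = 23·79/(10 + 0.13·79) = 1817/(2027/100) = 181700/2027 ≈ 89.640
Max retention: S = 1000/(181700/2027) − 10 = 2100/1817 in (≈ 1.156 in)
Ia = 0.2·(2100/1817) = 420/1817 in ≈ 0.231 in

S = 2100/1817 in ≈ 1.156 in; Ia = 420/1817 in ≈ 0.231 in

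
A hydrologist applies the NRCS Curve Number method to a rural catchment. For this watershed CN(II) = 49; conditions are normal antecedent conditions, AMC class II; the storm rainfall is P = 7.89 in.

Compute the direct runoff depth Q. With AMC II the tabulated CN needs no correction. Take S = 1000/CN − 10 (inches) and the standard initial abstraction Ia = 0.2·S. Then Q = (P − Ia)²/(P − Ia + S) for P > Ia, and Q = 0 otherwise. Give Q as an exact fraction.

CN(II) = 49; AMC II needs no correction.
Max retention: S = 1000/49 − 10 = 510/49 in (≈ 10.408 in)
Initial abstraction Ia = S/5 = (510/49)/5 = 102/49 ≈ 2.082 in
P − Ia = 7.890 − 2.082 = 28461/4900 ≈ 5.808 in (> 0, runoff occurs)
Q = (28461/4900)²/((28461/4900) + 510/49) = (810028521/24010000)/(79461/4900) = 90003169/43262100 in ≈ 2.080 in

Q = 90003169/43262100 in ≈ 2.080 in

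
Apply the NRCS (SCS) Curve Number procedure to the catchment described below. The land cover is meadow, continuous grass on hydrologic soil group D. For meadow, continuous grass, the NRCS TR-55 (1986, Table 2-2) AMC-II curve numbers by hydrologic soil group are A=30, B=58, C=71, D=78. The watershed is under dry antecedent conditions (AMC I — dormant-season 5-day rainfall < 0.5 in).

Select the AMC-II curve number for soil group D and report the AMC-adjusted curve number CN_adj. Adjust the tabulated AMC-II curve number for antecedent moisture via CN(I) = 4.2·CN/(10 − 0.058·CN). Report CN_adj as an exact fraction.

NRCS table: meadow, continuous grass, soil group D → CN(II) = 78
Dry (AMC I): CN(I) = 4.2·78/(10 − 0.058·78) = (1638/5)/(1369/250) = 81900/1369 ≈ 59.825

CN_adj = 81900/1369 ≈ 59.825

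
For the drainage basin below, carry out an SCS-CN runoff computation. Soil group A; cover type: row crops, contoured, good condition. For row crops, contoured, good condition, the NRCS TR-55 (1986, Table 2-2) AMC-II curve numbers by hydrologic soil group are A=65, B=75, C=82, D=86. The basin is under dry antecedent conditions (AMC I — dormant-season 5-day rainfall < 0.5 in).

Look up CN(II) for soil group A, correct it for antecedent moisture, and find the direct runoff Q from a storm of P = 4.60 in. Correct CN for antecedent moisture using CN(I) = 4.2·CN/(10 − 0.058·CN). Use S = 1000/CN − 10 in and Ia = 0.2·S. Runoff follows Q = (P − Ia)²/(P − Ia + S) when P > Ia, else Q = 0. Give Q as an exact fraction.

NRCS table: row crops, contoured, good condition, soil group A → CN(II) = 65
Dry (AMC I): CN(I) = 4.2·65/(10 − 0.058·65) = 273/(623/100) = 3900/89 ≈ 43.820
S = 1000/(3900/89) − 10 = 500/39 in ≈ 12.821 in
Ia = 0.2S: 0.2·12.821 = 2.564 in (exactly 100/39)
Excess rainfall: 4.600 − 2.564 = 2.036 in; P > Ia so Q > 0
Q: (397/195)² ÷ (2897/195) = 157609/564915 in (≈ 0.279 in)

Q = 157609/564915 in ≈ 0.279 in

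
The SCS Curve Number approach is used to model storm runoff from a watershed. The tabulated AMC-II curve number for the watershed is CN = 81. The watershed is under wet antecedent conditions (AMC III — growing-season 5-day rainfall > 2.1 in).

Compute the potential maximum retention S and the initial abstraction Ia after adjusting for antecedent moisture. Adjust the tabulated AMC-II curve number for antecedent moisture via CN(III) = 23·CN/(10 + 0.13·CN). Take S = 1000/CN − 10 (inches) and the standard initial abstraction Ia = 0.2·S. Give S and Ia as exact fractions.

S = 1900/1863 in ≈ 1.020 in; Ia = 380/1863 in ≈ 0.204 in

Wet (AMC III): CN(III) = 23·81/(10 + 0.13·81) = 1863/(2053/100) = 186300/2053 ≈ 90.745
S = 1000/(186300/2053) − 10 = 1900/1863 in ≈ 1.020 in
Ia = 0.2S: 0.2·1.020 = 0.204 in (exactly 380/1863)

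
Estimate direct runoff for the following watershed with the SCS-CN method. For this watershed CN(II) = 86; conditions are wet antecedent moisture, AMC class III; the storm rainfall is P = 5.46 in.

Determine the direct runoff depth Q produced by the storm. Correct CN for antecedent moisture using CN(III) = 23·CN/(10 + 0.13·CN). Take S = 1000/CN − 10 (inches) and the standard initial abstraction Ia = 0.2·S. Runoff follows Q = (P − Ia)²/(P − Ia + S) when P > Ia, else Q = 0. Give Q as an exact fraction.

Q = 9881060287/2105135950 in ≈ 4.694 in

CN(III) from CN(II)=86: (23·86)/(10 + 0.13·86) = 98900/1059 ≈ 93.390
Max retention: S = 1000/(98900/1059) − 10 = 700/989 in (≈ 0.708 in)
Ia = 0.2S: 0.2·0.708 = 0.142 in (exactly 140/989)
Excess rainfall: 5.460 − 0.142 = 5.318 in; P > Ia so Q > 0
Q = (262997/49450)²/((262997/49450) + 700/989) = (69167422009/2445302500)/(297997/49450) = 9881060287/2105135950 in ≈ 4.694 in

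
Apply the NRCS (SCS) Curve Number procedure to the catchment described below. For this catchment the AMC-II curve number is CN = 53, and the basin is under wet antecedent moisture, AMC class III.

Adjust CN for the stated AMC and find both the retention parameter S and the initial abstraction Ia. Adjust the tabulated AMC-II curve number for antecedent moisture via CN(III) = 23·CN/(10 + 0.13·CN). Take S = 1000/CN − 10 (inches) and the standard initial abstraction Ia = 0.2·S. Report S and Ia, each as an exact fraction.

CN(III) from CN(II)=53: (23·53)/(10 + 0.13·53) = 121900/1689 ≈ 72.173
Max retention: S = 1000/(121900/1689) − 10 = 4700/1219 in (≈ 3.856 in)
Initial abstraction Ia = S/5 = (4700/1219)/5 = 940/1219 ≈ 0.771 in

S = 4700/1219 in ≈ 3.856 in; Ia = 940/1219 in ≈ 0.771 in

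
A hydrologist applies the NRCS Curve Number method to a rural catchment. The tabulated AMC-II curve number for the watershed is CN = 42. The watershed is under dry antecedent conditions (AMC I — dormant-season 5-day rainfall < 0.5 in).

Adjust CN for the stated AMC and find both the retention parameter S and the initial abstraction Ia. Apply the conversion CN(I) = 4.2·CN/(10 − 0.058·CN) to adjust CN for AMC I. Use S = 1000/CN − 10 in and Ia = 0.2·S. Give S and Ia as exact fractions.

Adjust CN=42 to AMC I: 4.2·42/(10 − 0.058·42) → (882/5) ÷ (1891/250) = 44100/1891 ≈ 23.321
S = 1000/(44100/1891) − 10 = 14500/441 in ≈ 32.880 in
Ia = 0.2·(14500/441) = 2900/441 in ≈ 6.576 in

S = 14500/441 in ≈ 32.880 in; Ia = 2900/441 in ≈ 6.576 in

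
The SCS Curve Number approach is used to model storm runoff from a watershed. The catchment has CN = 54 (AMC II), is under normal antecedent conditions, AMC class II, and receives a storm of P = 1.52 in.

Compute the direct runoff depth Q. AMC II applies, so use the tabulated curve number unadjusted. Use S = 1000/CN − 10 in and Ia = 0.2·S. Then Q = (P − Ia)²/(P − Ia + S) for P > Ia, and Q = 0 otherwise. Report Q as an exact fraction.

Q = 0 in ≈ 0.000 in

Average conditions: CN = 54 (no AMC adjustment).
Retention S: 1000/CN − 10 with CN=54.000 → S = 230/27 ≈ 8.519 in
Ia = 0.2S: 0.2·8.519 = 1.704 in (exactly 46/27)
P = 1.520 ≤ Ia = 1.704 in: entire storm abstracted, Q = 0.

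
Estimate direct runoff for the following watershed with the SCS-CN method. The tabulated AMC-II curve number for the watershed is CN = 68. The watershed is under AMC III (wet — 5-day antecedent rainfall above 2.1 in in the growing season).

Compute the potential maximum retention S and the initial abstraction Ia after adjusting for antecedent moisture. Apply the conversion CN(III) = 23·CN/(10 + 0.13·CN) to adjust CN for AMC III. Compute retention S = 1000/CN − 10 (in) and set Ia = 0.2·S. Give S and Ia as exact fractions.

CN(III) from CN(II)=68: (23·68)/(10 + 0.13·68) = 39100/471 ≈ 83.015
S = 1000/(39100/471) − 10 = 800/391 in ≈ 2.046 in
Initial abstraction Ia = S/5 = (800/391)/5 = 160/391 ≈ 0.409 in

S = 800/391 in ≈ 2.046 in; Ia = 160/391 in ≈ 0.409 in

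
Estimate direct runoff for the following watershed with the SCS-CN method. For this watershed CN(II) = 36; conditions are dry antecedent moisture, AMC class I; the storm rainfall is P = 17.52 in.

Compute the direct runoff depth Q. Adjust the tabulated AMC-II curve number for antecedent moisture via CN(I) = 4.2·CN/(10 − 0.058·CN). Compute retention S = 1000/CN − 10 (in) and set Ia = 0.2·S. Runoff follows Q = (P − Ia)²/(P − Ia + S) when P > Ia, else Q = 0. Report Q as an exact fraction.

Dry (AMC I): CN(I) = 4.2·36/(10 − 0.058·36) = (756/5)/(989/125) = 18900/989 ≈ 19.110
S = 1000/(18900/989) − 10 = 8000/189 in ≈ 42.328 in
Ia = 0.2·(8000/189) = 1600/189 in ≈ 8.466 in
P − Ia = 17.520 − 8.466 = 42782/4725 ≈ 9.054 in (> 0, runoff occurs)
Q = (42782/4725)²/((42782/4725) + 8000/189) = (1830299524/22325625)/(242782/4725) = 915149762/573572475 in ≈ 1.596 in

Q = 915149762/573572475 in ≈ 1.596 in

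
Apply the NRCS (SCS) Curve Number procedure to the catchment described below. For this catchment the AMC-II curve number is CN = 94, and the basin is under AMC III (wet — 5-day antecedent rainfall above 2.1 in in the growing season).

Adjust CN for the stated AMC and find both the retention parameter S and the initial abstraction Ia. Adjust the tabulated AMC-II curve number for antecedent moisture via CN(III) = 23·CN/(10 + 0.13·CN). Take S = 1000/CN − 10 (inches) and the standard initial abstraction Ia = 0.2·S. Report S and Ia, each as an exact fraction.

S = 300/1081 in ≈ 0.278 in; Ia = 60/1081 in ≈ 0.056 in

Adjust CN=94 to AMC III: 23·94/(10 + 0.13·94) → 2162 ÷ (1111/50) = 108100/1111 ≈ 97.300
Max retention: S = 1000/(108100/1111) − 10 = 300/1081 in (≈ 0.278 in)
Initial abstraction Ia = S/5 = (300/1081)/5 = 60/1081 ≈ 0.056 in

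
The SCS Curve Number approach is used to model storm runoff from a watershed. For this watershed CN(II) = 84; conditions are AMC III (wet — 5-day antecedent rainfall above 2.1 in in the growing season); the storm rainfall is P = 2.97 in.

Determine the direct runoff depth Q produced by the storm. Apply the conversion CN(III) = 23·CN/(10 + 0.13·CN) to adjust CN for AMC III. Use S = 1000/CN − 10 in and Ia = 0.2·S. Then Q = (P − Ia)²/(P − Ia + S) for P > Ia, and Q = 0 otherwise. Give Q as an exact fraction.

CN(III) from CN(II)=84: (23·84)/(10 + 0.13·84) = 48300/523 ≈ 92.352
Retention S: 1000/CN − 10 with CN=92.352 → S = 400/483 ≈ 0.828 in
Ia = 0.2S: 0.2·0.828 = 0.166 in (exactly 80/483)
P − Ia = 2.970 − 0.166 = 135451/48300 ≈ 2.804 in (> 0, runoff occurs)
Runoff Q = (P−Ia)²/(P−Ia+S) = (2.804)²/(2.804+0.828) = 18346973401/8474283300 ≈ 2.165 in

Q = 18346973401/8474283300 in ≈ 2.165 in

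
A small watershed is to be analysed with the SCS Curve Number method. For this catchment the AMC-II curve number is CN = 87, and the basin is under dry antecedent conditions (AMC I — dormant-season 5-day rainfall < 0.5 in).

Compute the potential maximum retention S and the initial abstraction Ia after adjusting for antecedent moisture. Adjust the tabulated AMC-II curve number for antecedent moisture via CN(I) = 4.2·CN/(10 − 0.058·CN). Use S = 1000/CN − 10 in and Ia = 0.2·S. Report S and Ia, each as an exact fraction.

S = 6500/1827 in ≈ 3.558 in; Ia = 1300/1827 in ≈ 0.712 in

Adjust CN=87 to AMC I: 4.2·87/(10 − 0.058·87) → (1827/5) ÷ (2477/500) = 182700/2477 ≈ 73.759
Max retention: S = 1000/(182700/2477) − 10 = 6500/1827 in (≈ 3.558 in)
Initial abstraction Ia = S/5 = (6500/1827)/5 = 1300/1827 ≈ 0.712 in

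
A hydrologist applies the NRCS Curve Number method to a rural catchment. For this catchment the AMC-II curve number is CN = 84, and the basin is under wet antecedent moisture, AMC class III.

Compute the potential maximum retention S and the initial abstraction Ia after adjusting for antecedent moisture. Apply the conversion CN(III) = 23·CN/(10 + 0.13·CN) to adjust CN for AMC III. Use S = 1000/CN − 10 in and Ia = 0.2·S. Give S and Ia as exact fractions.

Adjust CN=84 to AMC III: 23·84/(10 + 0.13·84) → 1932 ÷ (523/25) = 48300/523 ≈ 92.352
Max retention: S = 1000/(48300/523) − 10 = 400/483 in (≈ 0.828 in)
Ia = 0.2S: 0.2·0.828 = 0.166 in (exactly 80/483)

S = 400/483 in ≈ 0.828 in; Ia = 80/483 in ≈ 0.166 in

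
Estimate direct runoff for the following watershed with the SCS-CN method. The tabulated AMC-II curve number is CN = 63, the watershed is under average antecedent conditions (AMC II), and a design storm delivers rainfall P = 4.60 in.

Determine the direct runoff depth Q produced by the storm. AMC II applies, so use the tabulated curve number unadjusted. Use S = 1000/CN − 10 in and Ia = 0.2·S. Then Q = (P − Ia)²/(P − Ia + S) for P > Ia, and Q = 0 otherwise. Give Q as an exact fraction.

Average conditions: CN = 63 (no AMC adjustment).
Retention S: 1000/CN − 10 with CN=63.000 → S = 370/63 ≈ 5.873 in
Ia = 0.2S: 0.2·5.873 = 1.175 in (exactly 74/63)
P − Ia = 4.600 − 1.175 = 1079/315 ≈ 3.425 in (> 0, runoff occurs)
Runoff Q = (P−Ia)²/(P−Ia+S) = (3.425)²/(3.425+5.873) = 1164241/922635 ≈ 1.262 in

Q = 1164241/922635 in ≈ 1.262 in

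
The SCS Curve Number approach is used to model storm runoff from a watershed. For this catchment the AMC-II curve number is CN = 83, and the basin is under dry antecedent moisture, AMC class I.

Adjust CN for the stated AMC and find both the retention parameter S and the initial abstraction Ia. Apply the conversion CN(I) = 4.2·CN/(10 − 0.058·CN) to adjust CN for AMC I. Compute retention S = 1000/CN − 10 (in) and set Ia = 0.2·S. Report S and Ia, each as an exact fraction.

S = 8500/1743 in ≈ 4.877 in; Ia = 1700/1743 in ≈ 0.975 in

Adjust CN=83 to AMC I: 4.2·83/(10 − 0.058·83) → (1743/5) ÷ (2593/500) = 174300/2593 ≈ 67.219
Max retention: S = 1000/(174300/2593) − 10 = 8500/1743 in (≈ 4.877 in)
Ia = 0.2S: 0.2·4.877 = 0.975 in (exactly 1700/1743)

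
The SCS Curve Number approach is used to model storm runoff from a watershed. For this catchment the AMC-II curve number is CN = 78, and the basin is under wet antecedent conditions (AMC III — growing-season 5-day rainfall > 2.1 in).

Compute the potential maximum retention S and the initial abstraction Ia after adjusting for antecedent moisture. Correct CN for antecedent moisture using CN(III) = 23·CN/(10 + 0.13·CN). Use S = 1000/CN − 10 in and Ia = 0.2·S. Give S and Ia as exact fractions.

Adjust CN=78 to AMC III: 23·78/(10 + 0.13·78) → 1794 ÷ (1007/50) = 89700/1007 ≈ 89.076
Retention S: 1000/CN − 10 with CN=89.076 → S = 1100/897 ≈ 1.226 in
Ia = 0.2S: 0.2·1.226 = 0.245 in (exactly 220/897)

S = 1100/897 in ≈ 1.226 in; Ia = 220/897 in ≈ 0.245 in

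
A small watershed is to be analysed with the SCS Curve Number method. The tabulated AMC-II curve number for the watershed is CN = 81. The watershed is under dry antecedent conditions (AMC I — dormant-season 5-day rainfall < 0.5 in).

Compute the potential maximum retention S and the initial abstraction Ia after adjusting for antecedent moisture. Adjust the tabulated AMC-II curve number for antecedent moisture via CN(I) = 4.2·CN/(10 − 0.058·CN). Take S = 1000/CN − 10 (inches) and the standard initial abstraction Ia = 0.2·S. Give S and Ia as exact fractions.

S = 9500/1701 in ≈ 5.585 in; Ia = 1900/1701 in ≈ 1.117 in

Dry (AMC I): CN(I) = 4.2·81/(10 − 0.058·81) = (1701/5)/(2651/500) = 170100/2651 ≈ 64.164
Retention S: 1000/CN − 10 with CN=64.164 → S = 9500/1701 ≈ 5.585 in
Initial abstraction Ia = S/5 = (9500/1701)/5 = 1900/1701 ≈ 1.117 in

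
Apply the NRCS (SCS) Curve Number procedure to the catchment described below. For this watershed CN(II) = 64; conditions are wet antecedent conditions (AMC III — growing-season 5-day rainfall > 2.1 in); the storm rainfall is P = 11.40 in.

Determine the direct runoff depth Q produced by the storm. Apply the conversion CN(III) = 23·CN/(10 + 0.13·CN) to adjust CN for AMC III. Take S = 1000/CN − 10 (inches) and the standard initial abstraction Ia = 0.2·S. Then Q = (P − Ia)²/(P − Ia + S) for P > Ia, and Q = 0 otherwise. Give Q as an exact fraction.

CN(III) from CN(II)=64: (23·64)/(10 + 0.13·64) = 18400/229 ≈ 80.349
Retention S: 1000/CN − 10 with CN=80.349 → S = 225/92 ≈ 2.446 in
Ia = 0.2S: 0.2·2.446 = 0.489 in (exactly 45/92)
P − Ia = 11.400 − 0.489 = 5019/460 ≈ 10.911 in (> 0, runoff occurs)
Q: (5019/460)² ÷ (1536/115) = 8396787/942080 in (≈ 8.913 in)

Q = 8396787/942080 in ≈ 8.913 in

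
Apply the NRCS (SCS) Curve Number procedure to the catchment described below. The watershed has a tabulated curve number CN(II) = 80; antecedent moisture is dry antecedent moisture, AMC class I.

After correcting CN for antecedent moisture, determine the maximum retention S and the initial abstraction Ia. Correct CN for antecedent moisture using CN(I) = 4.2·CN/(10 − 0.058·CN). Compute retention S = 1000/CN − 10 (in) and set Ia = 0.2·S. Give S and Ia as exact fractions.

S = 125/21 in ≈ 5.952 in; Ia = 25/21 in ≈ 1.190 in

Dry (AMC I): CN(I) = 4.2·80/(10 − 0.058·80) = 336/(134/25) = 4200/67 ≈ 62.687
S = 1000/(4200/67) − 10 = 125/21 in ≈ 5.952 in
Ia = 0.2S: 0.2·5.952 = 1.190 in (exactly 25/21)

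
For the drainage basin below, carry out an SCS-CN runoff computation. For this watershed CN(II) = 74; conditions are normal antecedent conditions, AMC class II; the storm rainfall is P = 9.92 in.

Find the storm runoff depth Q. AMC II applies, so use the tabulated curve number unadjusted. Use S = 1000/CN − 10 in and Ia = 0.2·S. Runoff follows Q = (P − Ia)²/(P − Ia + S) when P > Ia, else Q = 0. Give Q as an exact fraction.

Average conditions: CN = 74 (no AMC adjustment).
Max retention: S = 1000/74 − 10 = 130/37 in (≈ 3.514 in)
Initial abstraction Ia = S/5 = (130/37)/5 = 26/37 ≈ 0.703 in
Excess rainfall: 9.920 − 0.703 = 9.217 in; P > Ia so Q > 0
Q = (8526/925)²/((8526/925) + 130/37) = (72692676/855625)/(11776/925) = 18173169/2723200 in ≈ 6.673 in

Q = 18173169/2723200 in ≈ 6.673 in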